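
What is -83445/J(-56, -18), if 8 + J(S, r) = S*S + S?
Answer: -27815/1024 ≈ -27.163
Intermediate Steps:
J(S, r) = -8 + S + S² (J(S, r) = -8 + (S*S + S) = -8 + (S² + S) = -8 + (S + S²) = -8 + S + S²)
-83445/J(-56, -18) = -83445/(-8 - 56 + (-56)²) = -83445/(-8 - 56 + 3136) = -83445/3072 = -83445*1/3072 = -27815/1024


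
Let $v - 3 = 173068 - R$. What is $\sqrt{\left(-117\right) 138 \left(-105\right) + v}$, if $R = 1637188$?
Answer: $\sqrt{231213} \approx 480.85$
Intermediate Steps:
$v = -1464117$ ($v = 3 + \left(173068 - 1637188\right) = 3 - 1464120 = -1464117$)
$\sqrt{\left(-117\right) 138 \left(-105\right) + v} = \sqrt{\left(-117\right) 138 \left(-105\right) - 1464117} = \sqrt{\left(-16146\right) \left(-105\right) - 1464117} = \sqrt{1695330 - 1464117} = \sqrt{231213}$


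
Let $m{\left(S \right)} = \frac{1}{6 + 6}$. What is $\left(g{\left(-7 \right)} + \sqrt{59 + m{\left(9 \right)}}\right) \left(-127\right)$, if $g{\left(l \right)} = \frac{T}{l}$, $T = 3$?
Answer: $\frac{381}{7} - \frac{127 \sqrt{2127}}{6} \approx -921.77$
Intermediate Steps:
$g{\left(l \right)} = \frac{3}{l}$
$m{\left(S \right)} = \frac{1}{12}$
$\left(g{\left(-7 \right)} + \sqrt{59 + m{\left(9 \right)}}\right) \left(-127\right) = \left(\frac{3}{-7} + \sqrt{59 + \frac{1}{12}}\right) \left(-127\right) = \left(3 \left(- \frac{1}{7}\right) + \sqrt{\frac{709}{12}}\right) \left(-127\right) = \left(- \frac{3}{7} + \frac{\sqrt{2127}}{6}\right) \left(-127\right) = \frac{381}{7} - \frac{127 \sqrt{2127}}{6}$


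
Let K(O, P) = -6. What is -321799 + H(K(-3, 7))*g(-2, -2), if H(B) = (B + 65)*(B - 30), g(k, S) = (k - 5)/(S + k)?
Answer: -325516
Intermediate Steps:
g(k, S) = (-5 + k)/(S + k)
H(B) = (-30 + B)*(65 + B) (H(B) = (65 + B)*(-30 + B) = (-30 + B)*(65 + B))
-321799 + H(K(-3, 7))*g(-2, -2) = -321799 + (-1950 + (-6)² + 35*(-6))*((-5 - 2)/(-2 - 2)) = -321799 + (-1950 + 36 - 210)*(-7/(-4)) = -321799 - (-531)*(-7) = -321799 - 2124*7/4 = -321799 - 3717 = -325516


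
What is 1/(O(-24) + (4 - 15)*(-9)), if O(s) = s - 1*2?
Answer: 1/73 ≈ 0.013699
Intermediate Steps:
O(s) = -2 + s (O(s) = s - 2 = -2 + s)
1/(O(-24) + (4 - 15)*(-9)) = 1/((-2 - 24) + (4 - 15)*(-9)) = 1/(-26 - 11*(-9)) = 1/(-26 + 99) = 1/73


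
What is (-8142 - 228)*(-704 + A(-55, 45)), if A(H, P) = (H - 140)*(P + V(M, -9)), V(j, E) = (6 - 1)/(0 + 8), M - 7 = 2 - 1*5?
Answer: 321437295/4 ≈ 8.0359e+7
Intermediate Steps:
M = 4 (M = 7 + (2 - 1*5) = 7 + (2 - 5) = 7 - 3 = 4)
V(j, E) = 5/8
A(H, P) = (-140 + H)*(5/8 + P) (A(H, P) = (H - 140)*(P + 5/8) = (-140 + H)*(5/8 + P))
(-8142 - 228)*(-704 + A(-55, 45)) = (-8142 - 228)*(-704 + (-175/2 - 140*45 + (5/8)*(-55) - 55*45)) = -8370*(-704 + (-175/2 - 6300 - 275/8 - 2475)) = -8370*(-704 - 71175/8) = -8370*(-76807/8) = 321437295/4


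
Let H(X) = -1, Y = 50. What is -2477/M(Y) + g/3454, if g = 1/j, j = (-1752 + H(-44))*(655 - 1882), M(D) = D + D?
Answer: -9201207462199/371465783700 ≈ -24.770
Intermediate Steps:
M(D) = 2*D
j = 2150931 (j = (-1752 - 1)*(655 - 1882) = -1753*(-1227) = 2150931)
g = 1/2150931 ≈ 4.6492e-7
-2477/M(Y) + g/3454 = -2477/(2*50) + (1/2150931)/3454 = -2477/100 + (1/2150931)*(1/3454) = -2477*1/100 + 1/7429315674 = -2477/100 + 1/7429315674 = -9201207462199/371465783700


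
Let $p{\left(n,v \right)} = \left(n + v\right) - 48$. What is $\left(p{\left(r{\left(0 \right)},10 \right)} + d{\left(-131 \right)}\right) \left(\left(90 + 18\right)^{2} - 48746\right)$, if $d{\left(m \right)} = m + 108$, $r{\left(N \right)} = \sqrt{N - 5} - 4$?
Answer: $2410330 - 37082 i \sqrt{5} \approx 2.4103 \cdot 10^{6} - 82918.0 i$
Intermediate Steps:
$r{\left(N \right)} = -4 + \sqrt{-5 + N}$ ($r{\left(N \right)} = \sqrt{-5 + N} - 4 = -4 + \sqrt{-5 + N}$)
$p{\left(n,v \right)} = -48 + n + v$
$d{\left(m \right)} = 108 + m$
$\left(p{\left(r{\left(0 \right)},10 \right)} + d{\left(-131 \right)}\right) \left(\left(90 + 18\right)^{2} - 48746\right) = \left(\left(-48 - \left(4 - \sqrt{-5 + 0}\right) + 10\right) + \left(108 - 131\right)\right) \left(\left(90 + 18\right)^{2} - 48746\right) = \left(\left(-48 - \left(4 - \sqrt{-5}\right) + 10\right) - 23\right) \left(108^{2} - 48746\right) = \left(\left(-48 - \left(4 - i \sqrt{5}\right) + 10\right) - 23\right) \left(11664 - 48746\right) = \left(\left(-42 + i \sqrt{5}\right) - 23\right) \left(-37082\right) = \left(-65 + i \sqrt{5}\right) \left(-37082\right) = 2410330 - 37082 i \sqrt{5}$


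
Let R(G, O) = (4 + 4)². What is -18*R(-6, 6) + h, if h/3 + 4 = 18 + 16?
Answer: -1062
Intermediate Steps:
h = 90 (h = -12 + 3*(18 + 16) = -12 + 3*34 = -12 + 102 = 90)
R(G, O) = 64 (R(G, O) = 8² = 64)
-18*R(-6, 6) + h = -18*64 + 90 = -1152 + 90 = -1062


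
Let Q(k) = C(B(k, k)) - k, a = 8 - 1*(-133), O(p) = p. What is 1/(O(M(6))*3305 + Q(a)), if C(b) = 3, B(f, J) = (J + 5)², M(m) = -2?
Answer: -1/6748 ≈ -0.00014819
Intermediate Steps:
B(f, J) = (5 + J)²
a = 141 (a = 8 + 133 = 141)
Q(k) = 3 - k
1/(O(M(6))*3305 + Q(a)) = 1/(-2*3305 + (3 - 1*141)) = 1/(-6610 + (3 - 141)) = 1/(-6610 - 138) = 1/(-6748) = -1/6748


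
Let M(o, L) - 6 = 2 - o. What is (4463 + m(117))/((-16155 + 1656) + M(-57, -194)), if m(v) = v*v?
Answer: -9076/7217 ≈ -1.2576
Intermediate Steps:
m(v) = v²
M(o, L) = 8 - o (M(o, L) = 6 + (2 - o) = 8 - o)
(4463 + m(117))/((-16155 + 1656) + M(-57, -194)) = (4463 + 117²)/((-16155 + 1656) + (8 - 1*(-57))) = (4463 + 13689)/(-14499 + (8 + 57)) = 18152/(-14499 + 65) = 18152/(-14434) = 18152*(-1/14434) = -9076/7217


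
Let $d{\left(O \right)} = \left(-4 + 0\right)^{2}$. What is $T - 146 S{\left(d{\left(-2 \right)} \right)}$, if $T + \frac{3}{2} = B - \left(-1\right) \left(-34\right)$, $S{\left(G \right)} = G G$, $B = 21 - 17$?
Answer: $- \frac{74815}{2} \approx -37408.0$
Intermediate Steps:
$d{\left(O \right)} = 16$ ($d{\left(O \right)} = \left(-4\right)^{2} = 16$)
$B = 4$ ($B = 21 - 17 = 4$)
$S{\left(G \right)} = G^{2}$
$T = - \frac{63}{2}$ ($T = - \frac{3}{2} + \left(4 - \left(-1\right) \left(-34\right)\right) = - \frac{3}{2} + \left(4 - 34\right) = - \frac{3}{2} - 30 = - \frac{63}{2} \approx -31.5$)
$T - 146 S{\left(d{\left(-2 \right)} \right)} = - \frac{63}{2} - 146 \cdot 16^{2} = - \frac{63}{2} - 37376 = - \frac{74815}{2}$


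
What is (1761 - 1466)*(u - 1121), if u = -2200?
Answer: -979695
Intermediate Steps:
(1761 - 1466)*(u - 1121) = (1761 - 1466)*(-2200 - 1121) = 295*(-3321) = -979695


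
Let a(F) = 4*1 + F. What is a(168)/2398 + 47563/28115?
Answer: 59445927/33709885 ≈ 1.7635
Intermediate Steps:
a(F) = 4 + F
a(168)/2398 + 47563/28115 = (4 + 168)/2398 + 47563/28115 = 172*(1/2398) + 47563*(1/28115) = 86/1199 + 47563/28115 = 59445927/33709885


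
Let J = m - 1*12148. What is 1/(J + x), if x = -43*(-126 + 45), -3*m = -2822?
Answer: -3/23173 ≈ -0.00012946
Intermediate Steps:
m = 2822/3 (m = -⅓*(-2822) = 2822/3 ≈ 940.67)
J = -33622/3 (J = 2822/3 - 1*12148 = 2822/3 - 12148 = -33622/3 ≈ -11207.)
x = 3483 (x = -43*(-81) = 3483)
1/(J + x) = 1/(-33622/3 + 3483) = 1/(-23173/3) = -3/23173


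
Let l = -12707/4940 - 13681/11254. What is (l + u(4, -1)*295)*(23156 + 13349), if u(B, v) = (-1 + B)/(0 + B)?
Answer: 22066819713883/2779738 ≈ 7.9385e+6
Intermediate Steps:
l = -105294359/27797380 (l = -12707*1/4940 - 13681*1/11254 = -12707/4940 - 13681/11254 = -105294359/27797380 ≈ -3.7879)
u(B, v) = (-1 + B)/B
(l + u(4, -1)*295)*(23156 + 13349) = (-105294359/27797380 + ((-1 + 4)/4)*295)*(23156 + 13349) = (-105294359/27797380 + ((1/4)*3)*295)*36505 = (-105294359/27797380 + (3/4)*295)*36505 = (-105294359/27797380 + 885/4)*36505 = (3022437983/13898690)*36505 = 22066819713883/2779738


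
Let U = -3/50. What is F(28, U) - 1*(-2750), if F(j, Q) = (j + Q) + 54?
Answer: 141597/50 ≈ 2831.9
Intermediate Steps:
U = -3/50 (U = -3*1/50 = -3/50 ≈ -0.060000)
F(j, Q) = 54 + Q + j (F(j, Q) = (Q + j) + 54 = 54 + Q + j)
F(28, U) - 1*(-2750) = (54 - 3/50 + 28) - 1*(-2750) = 4097/50 + 2750 = 141597/50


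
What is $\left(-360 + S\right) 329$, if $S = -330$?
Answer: $-227010$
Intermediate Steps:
$\left(-360 + S\right) 329 = \left(-360 - 330\right) 329 = \left(-690\right) 329 = -227010$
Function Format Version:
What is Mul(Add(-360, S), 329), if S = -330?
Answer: -227010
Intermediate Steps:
Mul(Add(-360, S), 329) = Mul(Add(-360, -330), 329) = Mul(-690, 329) = -227010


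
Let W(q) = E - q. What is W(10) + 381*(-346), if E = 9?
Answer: -131827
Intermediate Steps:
W(q) = 9 - q
W(10) + 381*(-346) = (9 - 1*10) + 381*(-346) = (9 - 10) - 131826 = -1 - 131826 = -131827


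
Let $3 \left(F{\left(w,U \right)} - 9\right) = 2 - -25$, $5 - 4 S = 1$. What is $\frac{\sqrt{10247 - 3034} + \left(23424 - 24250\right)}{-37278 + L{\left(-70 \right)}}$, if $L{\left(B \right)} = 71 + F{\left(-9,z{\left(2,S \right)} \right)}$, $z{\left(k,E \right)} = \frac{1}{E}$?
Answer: $\frac{826}{37189} - \frac{\sqrt{7213}}{37189} \approx 0.019927$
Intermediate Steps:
$S = 1$ ($S = \frac{5}{4} - \frac{1}{4} = 1$)
$F{\left(w,U \right)} = 18$ ($F{\left(w,U \right)} = 9 + \frac{2 - -25}{3} = 9 + \frac{2 + 25}{3} = 9 + \frac{1}{3} \cdot 27 = 9 + 9 = 18$)
$L{\left(B \right)} = 89$ ($L{\left(B \right)} = 71 + 18 = 89$)
$\frac{\sqrt{10247 - 3034} + \left(23424 - 24250\right)}{-37278 + L{\left(-70 \right)}} = \frac{\sqrt{10247 - 3034} + \left(23424 - 24250\right)}{-37278 + 89} = \frac{\sqrt{7213} - 826}{-37189} = \left(-826 + \sqrt{7213}\right) \left(- \frac{1}{37189}\right) = \frac{826}{37189} - \frac{\sqrt{7213}}{37189}$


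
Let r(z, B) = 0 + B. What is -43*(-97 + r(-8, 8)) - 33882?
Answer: -30055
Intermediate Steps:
r(z, B) = B
-43*(-97 + r(-8, 8)) - 33882 = -43*(-97 + 8) - 33882 = -43*(-89) - 33882 = 3827 - 33882 = -30055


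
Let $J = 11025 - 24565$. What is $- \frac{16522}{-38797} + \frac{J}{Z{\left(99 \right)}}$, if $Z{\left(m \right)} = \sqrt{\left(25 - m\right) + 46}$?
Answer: $\frac{1502}{3527} + \frac{6770 i \sqrt{7}}{7} \approx 0.42586 + 2558.8 i$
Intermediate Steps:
$Z{\left(m \right)} = \sqrt{71 - m}$
$J = -13540$
$- \frac{16522}{-38797} + \frac{J}{Z{\left(99 \right)}} = - \frac{16522}{-38797} - \frac{13540}{\sqrt{71 - 99}} = \left(-16522\right) \left(- \frac{1}{38797}\right) - \frac{13540}{\sqrt{71 - 99}} = \frac{1502}{3527} - \frac{13540}{\sqrt{-28}} = \frac{1502}{3527} - \frac{13540}{2 i \sqrt{7}} = \frac{1502}{3527} - 13540 \left(- \frac{i \sqrt{7}}{14}\right) = \frac{1502}{3527} + \frac{6770 i \sqrt{7}}{7}$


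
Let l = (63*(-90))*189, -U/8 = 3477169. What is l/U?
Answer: 535815/13908676 ≈ 0.038524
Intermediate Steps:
U = -27817352 (U = -8*3477169 = -27817352)
l = -1071630 (l = -5670*189 = -1071630)
l/U = -1071630/(-27817352) = -1071630*(-1/27817352) = 535815/13908676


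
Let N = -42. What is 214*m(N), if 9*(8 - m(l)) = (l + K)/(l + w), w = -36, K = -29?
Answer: 593315/351 ≈ 1690.4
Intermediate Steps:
m(l) = 8 - (-29 + l)/(9*(-36 + l)) (m(l) = 8 - (l - 29)/(9*(l - 36)) = 8 - (-29 + l)/(9*(-36 + l)))
214*m(N) = 214*((-2563 + 71*(-42))/(9*(-36 - 42))) = 214*((⅑)*(-2563 - 2982)/(-78)) = 214*((⅑)*(-1/78)*(-5545)) = 214*(5545/702) = 593315/351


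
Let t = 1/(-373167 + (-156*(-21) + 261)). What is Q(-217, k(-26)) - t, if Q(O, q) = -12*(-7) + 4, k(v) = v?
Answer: 32527441/369630 ≈ 88.000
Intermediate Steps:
Q(O, q) = 88 (Q(O, q) = 84 + 4 = 88)
t = -1/369630 (t = 1/(-373167 + (3276 + 261)) = 1/(-373167 + 3537) = 1/(-369630) = -1/369630 ≈ -2.7054e-6)
Q(-217, k(-26)) - t = 88 - 1*(-1/369630) = 88 + 1/369630 = 32527441/369630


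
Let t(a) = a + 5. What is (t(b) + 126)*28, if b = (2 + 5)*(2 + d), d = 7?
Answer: 5432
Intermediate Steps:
b = 63 (b = (2 + 5)*(2 + 7) = 7*9 = 63)
t(a) = 5 + a
(t(b) + 126)*28 = ((5 + 63) + 126)*28 = (68 + 126)*28 = 194*28 = 5432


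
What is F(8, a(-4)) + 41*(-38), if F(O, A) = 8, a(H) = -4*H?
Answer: -1550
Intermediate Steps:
F(8, a(-4)) + 41*(-38) = 8 + 41*(-38) = 8 - 1558 = -1550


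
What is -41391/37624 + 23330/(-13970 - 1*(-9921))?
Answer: -1045360079/152339576 ≈ -6.8620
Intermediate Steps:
-41391/37624 + 23330/(-13970 - 1*(-9921)) = -41391*1/37624 + 23330/(-13970 + 9921) = -41391/37624 + 23330/(-4049) = -41391/37624 + 23330*(-1/4049) = -41391/37624 - 23330/4049 = -1045360079/152339576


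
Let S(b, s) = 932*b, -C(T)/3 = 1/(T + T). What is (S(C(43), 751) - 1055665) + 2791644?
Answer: 74645699/43 ≈ 1.7359e+6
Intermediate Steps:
C(T) = -3/(2*T) (C(T) = -3/(T + T) = -3*1/(2*T) = -3/(2*T))
(S(C(43), 751) - 1055665) + 2791644 = (932*(-3/2/43) - 1055665) + 2791644 = (932*(-3/2*1/43) - 1055665) + 2791644 = (932*(-3/86) - 1055665) + 2791644 = (-1398/43 - 1055665) + 2791644 = -45394993/43 + 2791644 = 74645699/43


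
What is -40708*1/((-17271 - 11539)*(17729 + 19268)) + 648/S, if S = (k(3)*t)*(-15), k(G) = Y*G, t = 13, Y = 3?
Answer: -2557855966/6928243205 ≈ -0.36919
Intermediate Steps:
k(G) = 3*G
S = -1755 (S = ((3*3)*13)*(-15) = (9*13)*(-15) = 117*(-15) = -1755)
-40708*1/((-17271 - 11539)*(17729 + 19268)) + 648/S = -40708*1/((-17271 - 11539)*(17729 + 19268)) + 648/(-1755) = -40708/((-28810*36997)) + 648*(-1/1755) = -40708/(-1065883570) - 24/65 = -40708*(-1/1065883570) - 24/65 = 20354/532941785 - 24/65 = -2557855966/6928243205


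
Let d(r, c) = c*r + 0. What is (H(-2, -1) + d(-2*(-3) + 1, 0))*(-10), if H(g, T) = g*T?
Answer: -20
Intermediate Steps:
H(g, T) = T*g
d(r, c) = c*r
(H(-2, -1) + d(-2*(-3) + 1, 0))*(-10) = (-1*(-2) + 0*(-2*(-3) + 1))*(-10) = (2 + 0*(6 + 1))*(-10) = (2 + 0*7)*(-10) = (2 + 0)*(-10) = 2*(-10) = -20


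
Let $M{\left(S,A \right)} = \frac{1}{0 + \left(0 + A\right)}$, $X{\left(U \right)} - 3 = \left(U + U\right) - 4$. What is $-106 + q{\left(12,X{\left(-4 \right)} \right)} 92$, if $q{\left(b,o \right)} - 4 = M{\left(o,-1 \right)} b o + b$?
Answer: $11302$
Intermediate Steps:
$X{\left(U \right)} = -1 + 2 U$ ($X{\left(U \right)} = 3 + \left(\left(U + U\right) - 4\right) = 3 + \left(2 U - 4\right) = 3 + \left(-4 + 2 U\right) = -1 + 2 U$)
$M{\left(S,A \right)} = \frac{1}{A}$ ($M{\left(S,A \right)} = \frac{1}{0 + A} = \frac{1}{A}$)
$q{\left(b,o \right)} = 4 + b - b o$ ($q{\left(b,o \right)} = 4 + \left(\frac{b}{-1} o + b\right) = 4 + \left(- b o + b\right) = 4 - \left(- b + b o\right) = 4 + b - b o$)
$-106 + q{\left(12,X{\left(-4 \right)} \right)} 92 = -106 + \left(4 + 12 - 12 \left(-1 + 2 \left(-4\right)\right)\right) 92 = -106 + \left(4 + 12 - 12 \left(-1 - 8\right)\right) 92 = -106 + \left(4 + 12 - 12 \left(-9\right)\right) 92 = -106 + \left(4 + 12 + 108\right) 92 = -106 + 124 \cdot 92 = -106 + 11408 = 11302$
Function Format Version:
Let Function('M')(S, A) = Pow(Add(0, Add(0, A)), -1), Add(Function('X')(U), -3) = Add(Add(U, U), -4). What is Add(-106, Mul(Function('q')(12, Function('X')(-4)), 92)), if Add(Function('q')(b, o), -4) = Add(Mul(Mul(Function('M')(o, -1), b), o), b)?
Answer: 11302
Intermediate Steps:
Function('X')(U) = Add(-1, Mul(2, U)) (Function('X')(U) = Add(3, Add(Add(U, U), -4)) = Add(3, Add(Mul(2, U), -4)) = Add(3, Add(-4, Mul(2, U))) = Add(-1, Mul(2, U)))
Function('M')(S, A) = Pow(A, -1) (Function('M')(S, A) = Pow(Add(0, A), -1) = Pow(A, -1))
Function('q')(b, o) = Add(4, b, Mul(-1, b, o)) (Function('q')(b, o) = Add(4, Add(Mul(Mul(Pow(-1, -1), b), o), b)) = Add(4, Add(Mul(Mul(-1, b), o), b)) = Add(4, Add(Mul(-1, b, o), b)) = Add(4, Add(b, Mul(-1, b, o))) = Add(4, b, Mul(-1, b, o)))
Add(-106, Mul(Function('q')(12, Function('X')(-4)), 92)) = Add(-106, Mul(Add(4, 12, Mul(-1, 12, Add(-1, Mul(2, -4)))), 92)) = Add(-106, Mul(Add(4, 12, Mul(-1, 12, Add(-1, -8))), 92)) = Add(-106, Mul(Add(4, 12, Mul(-1, 12, -9)), 92)) = Add(-106, Mul(Add(4, 12, 108), 92)) = Add(-106, Mul(124, 92)) = Add(-106, 11408) = 11302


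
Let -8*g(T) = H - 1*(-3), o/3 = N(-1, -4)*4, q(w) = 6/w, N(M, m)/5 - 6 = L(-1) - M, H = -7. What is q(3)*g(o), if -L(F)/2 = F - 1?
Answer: 1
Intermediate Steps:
L(F) = 2 - 2*F (L(F) = -2*(F - 1) = -2*(-1 + F) = 2 - 2*F)
N(M, m) = 50 - 5*M (N(M, m) = 30 + 5*((2 - 2*(-1)) - M) = 30 + 5*((2 + 2) - M) = 30 + 5*(4 - M) = 30 + (20 - 5*M) = 50 - 5*M)
o = 660 (o = 3*((50 - 5*(-1))*4) = 3*((50 + 5)*4) = 3*(55*4) = 3*220 = 660)
g(T) = ½ (g(T) = -(-7 - 1*(-3))/8 = -(-7 + 3)/8 = -⅛*(-4) = ½)
q(3)*g(o) = (6/3)*(½) = (6*(⅓))*(½) = 2*(½) = 1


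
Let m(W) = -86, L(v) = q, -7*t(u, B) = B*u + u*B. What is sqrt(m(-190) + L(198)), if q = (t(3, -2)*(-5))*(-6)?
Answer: 11*I*sqrt(14)/7 ≈ 5.8797*I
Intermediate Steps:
t(u, B) = -2*B*u/7 (t(u, B) = -(B*u + u*B)/7 = -(B*u + B*u)/7 = -2*B*u/7)
q = 360/7 (q = (-2/7*(-2)*3*(-5))*(-6) = ((12/7)*(-5))*(-6) = -60/7*(-6) = 360/7 ≈ 51.429)
L(v) = 360/7
sqrt(m(-190) + L(198)) = sqrt(-86 + 360/7) = sqrt(-242/7) = 11*I*sqrt(14)/7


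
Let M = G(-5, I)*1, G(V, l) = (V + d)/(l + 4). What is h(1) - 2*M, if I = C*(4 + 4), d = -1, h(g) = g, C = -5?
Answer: 2/3 ≈ 0.66667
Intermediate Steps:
I = -40 (I = -5*(4 + 4) = -5*8 = -40)
G(V, l) = (-1 + V)/(4 + l) (G(V, l) = (V - 1)/(l + 4) = (-1 + V)/(4 + l))
M = 1/6 (M = ((-1 - 5)/(4 - 40))*1 = (-6/(-36))*1 = -1/36*(-6)*1 = (1/6)*1 = 1/6 ≈ 0.16667)
h(1) - 2*M = 1 - 2*1/6 = 1 - 1/3 = 2/3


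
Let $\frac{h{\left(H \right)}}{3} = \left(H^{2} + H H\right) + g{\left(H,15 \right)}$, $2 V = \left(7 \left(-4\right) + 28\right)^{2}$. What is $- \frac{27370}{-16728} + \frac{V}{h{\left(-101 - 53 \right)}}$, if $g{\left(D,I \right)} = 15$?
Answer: $\frac{805}{492} \approx 1.6362$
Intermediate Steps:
$V = 0$ ($V = \frac{\left(7 \left(-4\right) + 28\right)^{2}}{2} = \frac{\left(-28 + 28\right)^{2}}{2} = \frac{0^{2}}{2} = \frac{1}{2} \cdot 0 = 0$)
$h{\left(H \right)} = 45 + 6 H^{2}$ ($h{\left(H \right)} = 3 \left(\left(H^{2} + H H\right) + 15\right) = 3 \left(\left(H^{2} + H^{2}\right) + 15\right) = 3 \left(2 H^{2} + 15\right) = 3 \left(15 + 2 H^{2}\right) = 45 + 6 H^{2}$)
$- \frac{27370}{-16728} + \frac{V}{h{\left(-101 - 53 \right)}} = - \frac{27370}{-16728} + \frac{0}{45 + 6 \left(-101 - 53\right)^{2}} = \left(-27370\right) \left(- \frac{1}{16728}\right) + \frac{0}{45 + 6 \left(-154\right)^{2}} = \frac{805}{492} + \frac{0}{45 + 6 \cdot 23716} = \frac{805}{492} + \frac{0}{45 + 142296} = \frac{805}{492} + \frac{0}{142341} = \frac{805}{492} + 0 \cdot \frac{1}{142341} = \frac{805}{492} + 0 = \frac{805}{492}$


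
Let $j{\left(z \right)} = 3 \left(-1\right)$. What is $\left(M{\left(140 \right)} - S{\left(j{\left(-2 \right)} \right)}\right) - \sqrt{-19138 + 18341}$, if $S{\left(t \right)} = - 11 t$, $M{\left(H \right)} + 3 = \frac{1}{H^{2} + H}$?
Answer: $- \frac{710639}{19740} - i \sqrt{797} \approx -36.0 - 28.231 i$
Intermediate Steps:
$M{\left(H \right)} = -3 + \frac{1}{H + H^{2}}$ ($M{\left(H \right)} = -3 + \frac{1}{H^{2} + H} = -3 + \frac{1}{H + H^{2}}$)
$j{\left(z \right)} = -3$
$\left(M{\left(140 \right)} - S{\left(j{\left(-2 \right)} \right)}\right) - \sqrt{-19138 + 18341} = \left(\frac{1 - 420 - 3 \cdot 140^{2}}{140 \left(1 + 140\right)} - \left(-11\right) \left(-3\right)\right) - \sqrt{-19138 + 18341} = \left(\frac{1 - 420 - 58800}{140 \cdot 141} - 33\right) - \sqrt{-797} = \left(\frac{1}{140} \cdot \frac{1}{141} \left(1 - 420 - 58800\right) - 33\right) - i \sqrt{797} = \left(\frac{1}{140} \cdot \frac{1}{141} \left(-59219\right) - 33\right) - i \sqrt{797} = \left(- \frac{59219}{19740} - 33\right) - i \sqrt{797} = - \frac{710639}{19740} - i \sqrt{797}$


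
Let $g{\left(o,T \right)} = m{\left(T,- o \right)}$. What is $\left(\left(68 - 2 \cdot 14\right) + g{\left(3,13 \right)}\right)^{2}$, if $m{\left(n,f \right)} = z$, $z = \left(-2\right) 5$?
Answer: $900$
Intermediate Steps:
$z = -10$
$m{\left(n,f \right)} = -10$
$g{\left(o,T \right)} = -10$
$\left(\left(68 - 2 \cdot 14\right) + g{\left(3,13 \right)}\right)^{2} = \left(\left(68 - 2 \cdot 14\right) - 10\right)^{2} = \left(\left(68 - 28\right) - 10\right)^{2} = \left(40 - 10\right)^{2} = 30^{2} = 900$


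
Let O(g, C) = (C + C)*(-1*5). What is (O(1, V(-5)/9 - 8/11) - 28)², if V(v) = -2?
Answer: 3356224/9801 ≈ 342.44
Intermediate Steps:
O(g, C) = -10*C (O(g, C) = (2*C)*(-5) = -10*C)
(O(1, V(-5)/9 - 8/11) - 28)² = (-10*(-2/9 - 8/11) - 28)² = (-10*(-94/99) - 28)² = (940/99 - 28)² = (-1832/99)² = 3356224/9801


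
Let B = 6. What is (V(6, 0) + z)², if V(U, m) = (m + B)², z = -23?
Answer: 169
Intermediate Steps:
V(U, m) = (6 + m)² (V(U, m) = (m + 6)² = (6 + m)²)
(V(6, 0) + z)² = ((6 + 0)² - 23)² = (6² - 23)² = (36 - 23)² = 13² = 169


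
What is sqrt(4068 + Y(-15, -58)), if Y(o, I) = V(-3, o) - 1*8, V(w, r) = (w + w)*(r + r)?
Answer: 4*sqrt(265) ≈ 65.115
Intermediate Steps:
V(w, r) = 4*r*w (V(w, r) = (2*w)*(2*r) = 4*r*w)
Y(o, I) = -8 - 12*o (Y(o, I) = 4*o*(-3) - 1*8 = -12*o - 8 = -8 - 12*o)
sqrt(4068 + Y(-15, -58)) = sqrt(4068 + (-8 - 12*(-15))) = sqrt(4068 + (-8 + 180)) = sqrt(4068 + 172) = sqrt(4240) = 4*sqrt(265)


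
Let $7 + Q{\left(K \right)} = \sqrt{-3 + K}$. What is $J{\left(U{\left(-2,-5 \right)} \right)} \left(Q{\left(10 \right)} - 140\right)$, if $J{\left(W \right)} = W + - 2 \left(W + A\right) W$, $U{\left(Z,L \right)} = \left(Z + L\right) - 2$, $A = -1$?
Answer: $27783 - 189 \sqrt{7} \approx 27283.0$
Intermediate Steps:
$Q{\left(K \right)} = -7 + \sqrt{-3 + K}$
$U{\left(Z,L \right)} = -2 + L + Z$ ($U{\left(Z,L \right)} = \left(L + Z\right) - 2 = -2 + L + Z$)
$J{\left(W \right)} = W + W \left(2 - 2 W\right)$ ($J{\left(W \right)} = W + - 2 \left(W - 1\right) W = W + - 2 \left(-1 + W\right) W = W + \left(2 - 2 W\right) W = W + W \left(2 - 2 W\right)$)
$J{\left(U{\left(-2,-5 \right)} \right)} \left(Q{\left(10 \right)} - 140\right) = \left(-2 - 5 - 2\right) \left(3 - 2 \left(-2 - 5 - 2\right)\right) \left(\left(-7 + \sqrt{-3 + 10}\right) - 140\right) = - 9 \left(3 - -18\right) \left(\left(-7 + \sqrt{7}\right) - 140\right) = - 9 \left(3 + 18\right) \left(-147 + \sqrt{7}\right) = \left(-9\right) 21 \left(-147 + \sqrt{7}\right) = - 189 \left(-147 + \sqrt{7}\right) = 27783 - 189 \sqrt{7}$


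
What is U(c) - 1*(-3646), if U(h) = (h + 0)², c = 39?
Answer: 5167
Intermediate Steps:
U(h) = h²
U(c) - 1*(-3646) = 39² - 1*(-3646) = 1521 + 3646 = 5167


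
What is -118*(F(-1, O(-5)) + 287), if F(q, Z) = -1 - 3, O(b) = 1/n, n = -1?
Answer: -33394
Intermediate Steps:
O(b) = -1 (O(b) = 1/(-1) = -1)
F(q, Z) = -4
-118*(F(-1, O(-5)) + 287) = -118*(-4 + 287) = -118*283 = -33394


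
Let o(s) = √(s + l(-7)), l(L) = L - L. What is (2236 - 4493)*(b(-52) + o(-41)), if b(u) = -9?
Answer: 20313 - 2257*I*√41 ≈ 20313.0 - 14452.0*I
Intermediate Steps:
l(L) = 0
o(s) = √s (o(s) = √(s + 0) = √s)
(2236 - 4493)*(b(-52) + o(-41)) = (2236 - 4493)*(-9 + √(-41)) = -2257*(-9 + I*√41) = 20313 - 2257*I*√41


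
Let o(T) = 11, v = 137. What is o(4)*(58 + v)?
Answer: 2145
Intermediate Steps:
o(4)*(58 + v) = 11*(58 + 137) = 11*195 = 2145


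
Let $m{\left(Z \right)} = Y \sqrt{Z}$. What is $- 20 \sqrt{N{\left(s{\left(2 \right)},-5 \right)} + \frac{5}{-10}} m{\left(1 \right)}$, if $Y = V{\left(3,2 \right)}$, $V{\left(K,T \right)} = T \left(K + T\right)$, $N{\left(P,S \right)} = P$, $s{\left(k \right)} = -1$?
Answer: $- 100 i \sqrt{6} \approx - 244.95 i$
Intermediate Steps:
$Y = 10$ ($Y = 2 \left(3 + 2\right) = 2 \cdot 5 = 10$)
$m{\left(Z \right)} = 10 \sqrt{Z}$
$- 20 \sqrt{N{\left(s{\left(2 \right)},-5 \right)} + \frac{5}{-10}} m{\left(1 \right)} = - 20 \sqrt{-1 + \frac{5}{-10}} \cdot 10 \sqrt{1} = - 20 \sqrt{-1 + 5 \left(- \frac{1}{10}\right)} 10 \cdot 1 = - 20 \sqrt{-1 - \frac{1}{2}} \cdot 10 = - 20 \sqrt{- \frac{3}{2}} \cdot 10 = - 20 \frac{i \sqrt{6}}{2} \cdot 10 = - 10 i \sqrt{6} \cdot 10 = - 100 i \sqrt{6}$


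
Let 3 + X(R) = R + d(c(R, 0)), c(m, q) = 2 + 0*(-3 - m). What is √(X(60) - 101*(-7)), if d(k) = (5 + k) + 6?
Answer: √777 ≈ 27.875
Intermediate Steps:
c(m, q) = 2 (c(m, q) = 2 + 0 = 2)
d(k) = 11 + k
X(R) = 10 + R (X(R) = -3 + (R + (11 + 2)) = -3 + (R + 13) = -3 + (13 + R) = 10 + R)
√(X(60) - 101*(-7)) = √((10 + 60) - 101*(-7)) = √(70 + 707) = √777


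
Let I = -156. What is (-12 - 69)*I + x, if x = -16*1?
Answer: 12620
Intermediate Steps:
x = -16
(-12 - 69)*I + x = (-12 - 69)*(-156) - 16 = -81*(-156) - 16 = 12636 - 16 = 12620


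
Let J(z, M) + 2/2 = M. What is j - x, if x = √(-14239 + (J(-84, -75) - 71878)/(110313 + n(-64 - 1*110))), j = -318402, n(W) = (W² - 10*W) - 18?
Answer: -318402 - I*√288384458492013/142311 ≈ -3.184e+5 - 119.33*I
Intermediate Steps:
J(z, M) = -1 + M
n(W) = -18 + W² - 10*W
x = I*√288384458492013/142311 (x = √(-14239 + ((-1 - 75) - 71878)/(110313 + (-18 + (-64 - 1*110)² - 10*(-64 - 1*110)))) = √(-14239 + (-76 - 71878)/(110313 + (-18 + (-64 - 110)² - 10*(-64 - 110)))) = √(-14239 - 71954/(110313 + (-18 + (-174)² - 10*(-174)))) = √(-14239 - 71954/(110313 + (-18 + 30276 + 1740))) = √(-14239 - 71954/(110313 + 31998)) = √(-14239 - 71954/142311) = √(-2026438283/142311) = I*√288384458492013/142311 ≈ 119.33*I)
j - x = -318402 - I*√288384458492013/142311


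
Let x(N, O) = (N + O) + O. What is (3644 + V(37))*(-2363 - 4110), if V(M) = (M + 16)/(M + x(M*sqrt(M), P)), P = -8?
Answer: -1184373969295/50212 - 12693553*sqrt(37)/50212 ≈ -2.3589e+7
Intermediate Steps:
x(N, O) = N + 2*O
V(M) = (16 + M)/(-16 + M + M**(3/2)) (V(M) = (M + 16)/(M + (M*sqrt(M) + 2*(-8))) = (16 + M)/(M + (M**(3/2) - 16)) = (16 + M)/(M + (-16 + M**(3/2))) = (16 + M)/(-16 + M + M**(3/2)))
(3644 + V(37))*(-2363 - 4110) = (3644 + (16 + 37)/(-16 + 37 + 37**(3/2)))*(-2363 - 4110) = (3644 + 53/(-16 + 37 + 37*sqrt(37)))*(-6473) = (3644 + 53/(21 + 37*sqrt(37)))*(-6473) = -23587612 - 343069/(21 + 37*sqrt(37))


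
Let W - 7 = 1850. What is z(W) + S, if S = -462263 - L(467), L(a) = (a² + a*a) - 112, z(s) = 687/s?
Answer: -556065422/619 ≈ -8.9833e+5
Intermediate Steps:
W = 1857 (W = 7 + 1850 = 1857)
L(a) = -112 + 2*a² (L(a) = (a² + a²) - 112 = 2*a² - 112 = -112 + 2*a²)
S = -898329 (S = -462263 - (-112 + 2*467²) = -462263 - (-112 + 2*218089) = -462263 - (-112 + 436178) = -462263 - 1*436066 = -462263 - 436066 = -898329)
z(W) + S = 687/1857 - 898329 = 687*(1/1857) - 898329 = 229/619 - 898329 = -556065422/619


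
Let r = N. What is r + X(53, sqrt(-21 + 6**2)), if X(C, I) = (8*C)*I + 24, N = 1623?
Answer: 1647 + 424*sqrt(15) ≈ 3289.1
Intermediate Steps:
X(C, I) = 24 + 8*C*I (X(C, I) = 8*C*I + 24 = 24 + 8*C*I)
r = 1623
r + X(53, sqrt(-21 + 6**2)) = 1623 + (24 + 8*53*sqrt(-21 + 6**2)) = 1623 + (24 + 8*53*sqrt(-21 + 36)) = 1623 + (24 + 8*53*sqrt(15)) = 1623 + (24 + 424*sqrt(15)) = 1647 + 424*sqrt(15)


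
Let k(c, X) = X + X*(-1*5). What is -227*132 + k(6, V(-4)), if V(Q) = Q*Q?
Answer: -30028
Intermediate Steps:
V(Q) = Q**2
k(c, X) = -4*X (k(c, X) = X + X*(-5) = X - 5*X = -4*X)
-227*132 + k(6, V(-4)) = -227*132 - 4*(-4)**2 = -29964 - 4*16 = -29964 - 64 = -30028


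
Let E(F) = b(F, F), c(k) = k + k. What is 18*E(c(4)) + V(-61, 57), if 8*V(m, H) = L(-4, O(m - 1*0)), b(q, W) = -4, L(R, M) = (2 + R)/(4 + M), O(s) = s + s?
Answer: -33983/472 ≈ -71.998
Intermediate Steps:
c(k) = 2*k
O(s) = 2*s
L(R, M) = (2 + R)/(4 + M)
V(m, H) = -1/(4*(4 + 2*m)) (V(m, H) = ((2 - 4)/(4 + 2*(m - 1*0)))/8 = (-2/(4 + 2*(m + 0)))/8 = (-2/(4 + 2*m))/8 = -1/(4*(4 + 2*m)))
E(F) = -4
18*E(c(4)) + V(-61, 57) = 18*(-4) - 1/(16 + 8*(-61)) = -72 - 1/(16 - 488) = -72 - 1/(-472) = -72 - 1*(-1/472) = -72 + 1/472 = -33983/472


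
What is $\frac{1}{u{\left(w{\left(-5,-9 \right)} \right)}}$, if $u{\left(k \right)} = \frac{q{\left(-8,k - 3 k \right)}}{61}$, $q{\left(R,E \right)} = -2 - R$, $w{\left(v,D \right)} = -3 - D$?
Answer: $\frac{61}{6} \approx 10.167$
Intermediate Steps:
$u{\left(k \right)} = \frac{6}{61}$ ($u{\left(k \right)} = \frac{-2 - -8}{61} = \left(-2 + 8\right) \frac{1}{61} = 6 \cdot \frac{1}{61} = \frac{6}{61}$)
$\frac{1}{u{\left(w{\left(-5,-9 \right)} \right)}} = \frac{1}{\frac{6}{61}} = \frac{61}{6}$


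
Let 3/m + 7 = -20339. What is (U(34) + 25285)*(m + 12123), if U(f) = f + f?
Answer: 2084477644305/6782 ≈ 3.0735e+8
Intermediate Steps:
U(f) = 2*f
m = -1/6782 (m = 3/(-7 - 20339) = 3/(-20346) = 3*(-1/20346) = -1/6782 ≈ -0.00014745)
(U(34) + 25285)*(m + 12123) = (2*34 + 25285)*(-1/6782 + 12123) = (68 + 25285)*(82218185/6782) = 25353*(82218185/6782) = 2084477644305/6782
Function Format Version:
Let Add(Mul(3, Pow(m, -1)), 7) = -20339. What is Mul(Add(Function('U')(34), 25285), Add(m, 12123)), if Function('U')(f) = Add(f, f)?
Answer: Rational(2084477644305, 6782) ≈ 3.0735e+8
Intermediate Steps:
Function('U')(f) = Mul(2, f)
m = Rational(-1, 6782) (m = Mul(3, Pow(Add(-7, -20339), -1)) = Mul(3, Pow(-20346, -1)) = Mul(3, Rational(-1, 20346)) = Rational(-1, 6782) ≈ -0.00014745)
Mul(Add(Function('U')(34), 25285), Add(m, 12123)) = Mul(Add(Mul(2, 34), 25285), Add(Rational(-1, 6782), 12123)) = Mul(Add(68, 25285), Rational(82218185, 6782)) = Mul(25353, Rational(82218185, 6782)) = Rational(2084477644305, 6782)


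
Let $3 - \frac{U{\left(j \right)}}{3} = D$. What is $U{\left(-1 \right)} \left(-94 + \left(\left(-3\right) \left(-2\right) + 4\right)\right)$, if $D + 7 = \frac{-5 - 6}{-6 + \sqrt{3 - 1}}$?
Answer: $- \frac{34524}{17} + \frac{1386 \sqrt{2}}{17} \approx -1915.5$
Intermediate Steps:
$D = -7 - \frac{11}{-6 + \sqrt{2}}$ ($D = -7 + \frac{-5 - 6}{-6 + \sqrt{3 - 1}} = -7 + \frac{-5 - 6}{-6 + \sqrt{2}} = -7 - \frac{11}{-6 + \sqrt{2}} \approx -4.6013$)
$U{\left(j \right)} = \frac{411}{17} - \frac{33 \sqrt{2}}{34}$ ($U{\left(j \right)} = 9 - 3 \left(- \frac{86}{17} + \frac{11 \sqrt{2}}{34}\right) = 9 + \left(\frac{258}{17} - \frac{33 \sqrt{2}}{34}\right) = \frac{411}{17} - \frac{33 \sqrt{2}}{34}$)
$U{\left(-1 \right)} \left(-94 + \left(\left(-3\right) \left(-2\right) + 4\right)\right) = \left(\frac{411}{17} - \frac{33 \sqrt{2}}{34}\right) \left(-94 + \left(\left(-3\right) \left(-2\right) + 4\right)\right) = \left(\frac{411}{17} - \frac{33 \sqrt{2}}{34}\right) \left(-94 + \left(6 + 4\right)\right) = \left(\frac{411}{17} - \frac{33 \sqrt{2}}{34}\right) \left(-94 + 10\right) = \left(\frac{411}{17} - \frac{33 \sqrt{2}}{34}\right) \left(-84\right) = - \frac{34524}{17} + \frac{1386 \sqrt{2}}{17}$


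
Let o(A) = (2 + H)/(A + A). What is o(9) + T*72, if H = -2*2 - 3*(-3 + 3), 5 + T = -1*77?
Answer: -53137/9 ≈ -5904.1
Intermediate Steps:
T = -82 (T = -5 - 1*77 = -5 - 77 = -82)
H = -4 (H = -4 - 3*0 = -4 + 0 = -4)
o(A) = -1/A (o(A) = (2 - 4)/(A + A) = -2*1/(2*A) = -1/A)
o(9) + T*72 = -1/9 - 82*72 = -1*1/9 - 5904 = -1/9 - 5904 = -53137/9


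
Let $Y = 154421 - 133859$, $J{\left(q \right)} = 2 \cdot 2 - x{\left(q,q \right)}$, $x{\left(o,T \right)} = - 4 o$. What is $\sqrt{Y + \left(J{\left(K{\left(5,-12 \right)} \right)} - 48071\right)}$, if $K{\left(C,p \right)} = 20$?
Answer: $5 i \sqrt{1097} \approx 165.6 i$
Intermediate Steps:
$J{\left(q \right)} = 4 + 4 q$ ($J{\left(q \right)} = 2 \cdot 2 - - 4 q = 4 + 4 q$)
$Y = 20562$
$\sqrt{Y + \left(J{\left(K{\left(5,-12 \right)} \right)} - 48071\right)} = \sqrt{20562 + \left(\left(4 + 4 \cdot 20\right) - 48071\right)} = \sqrt{20562 + \left(\left(4 + 80\right) - 48071\right)} = \sqrt{20562 + \left(84 - 48071\right)} = \sqrt{20562 - 47987} = \sqrt{-27425} = 5 i \sqrt{1097}$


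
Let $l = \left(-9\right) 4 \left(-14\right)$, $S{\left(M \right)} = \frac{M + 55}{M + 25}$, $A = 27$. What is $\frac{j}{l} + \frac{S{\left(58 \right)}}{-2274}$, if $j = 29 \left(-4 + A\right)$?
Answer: $\frac{20972327}{15854328} \approx 1.3228$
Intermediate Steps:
$S{\left(M \right)} = \frac{55 + M}{25 + M}$
$j = 667$ ($j = 29 \left(-4 + 27\right) = 29 \cdot 23 = 667$)
$l = 504$ ($l = \left(-36\right) \left(-14\right) = 504$)
$\frac{j}{l} + \frac{S{\left(58 \right)}}{-2274} = \frac{667}{504} + \frac{\frac{1}{25 + 58} \left(55 + 58\right)}{-2274} = 667 \cdot \frac{1}{504} + \frac{1}{83} \cdot 113 \left(- \frac{1}{2274}\right) = \frac{667}{504} + \frac{1}{83} \cdot 113 \left(- \frac{1}{2274}\right) = \frac{667}{504} + \frac{113}{83} \left(- \frac{1}{2274}\right) = \frac{667}{504} - \frac{113}{188742} = \frac{20972327}{15854328}$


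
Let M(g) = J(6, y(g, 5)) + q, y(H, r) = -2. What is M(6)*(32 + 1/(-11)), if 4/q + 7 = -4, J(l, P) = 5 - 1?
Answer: 14040/121 ≈ 116.03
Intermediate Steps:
J(l, P) = 4
q = -4/11 (q = 4/(-7 - 4) = 4/(-11) = 4*(-1/11) = -4/11 ≈ -0.36364)
M(g) = 40/11 (M(g) = 4 - 4/11 = 40/11)
M(6)*(32 + 1/(-11)) = 40*(32 + 1/(-11))/11 = 40*(32 - 1/11)/11 = (40/11)*(351/11) = 14040/121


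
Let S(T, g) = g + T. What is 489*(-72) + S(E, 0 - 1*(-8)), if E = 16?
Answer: -35184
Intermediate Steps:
S(T, g) = T + g
489*(-72) + S(E, 0 - 1*(-8)) = 489*(-72) + (16 + (0 - 1*(-8))) = -35208 + (16 + (0 + 8)) = -35208 + (16 + 8) = -35208 + 24 = -35184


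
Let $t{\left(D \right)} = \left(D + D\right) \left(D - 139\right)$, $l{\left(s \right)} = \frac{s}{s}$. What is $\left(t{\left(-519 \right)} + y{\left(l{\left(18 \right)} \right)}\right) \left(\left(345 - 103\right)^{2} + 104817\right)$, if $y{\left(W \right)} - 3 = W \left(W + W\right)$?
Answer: $111590693429$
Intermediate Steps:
$l{\left(s \right)} = 1$
$y{\left(W \right)} = 3 + 2 W^{2}$ ($y{\left(W \right)} = 3 + W \left(W + W\right) = 3 + W 2 W = 3 + 2 W^{2}$)
$t{\left(D \right)} = 2 D \left(-139 + D\right)$
$\left(t{\left(-519 \right)} + y{\left(l{\left(18 \right)} \right)}\right) \left(\left(345 - 103\right)^{2} + 104817\right) = \left(2 \left(-519\right) \left(-139 - 519\right) + \left(3 + 2 \cdot 1^{2}\right)\right) \left(\left(345 - 103\right)^{2} + 104817\right) = \left(2 \left(-519\right) \left(-658\right) + \left(3 + 2 \cdot 1\right)\right) \left(242^{2} + 104817\right) = \left(683004 + \left(3 + 2\right)\right) \left(58564 + 104817\right) = \left(683004 + 5\right) 163381 = 683009 \cdot 163381 = 111590693429$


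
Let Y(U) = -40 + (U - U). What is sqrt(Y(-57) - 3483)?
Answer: I*sqrt(3523) ≈ 59.355*I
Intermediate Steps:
Y(U) = -40 (Y(U) = -40 + 0 = -40)
sqrt(Y(-57) - 3483) = sqrt(-40 - 3483) = sqrt(-3523) = I*sqrt(3523)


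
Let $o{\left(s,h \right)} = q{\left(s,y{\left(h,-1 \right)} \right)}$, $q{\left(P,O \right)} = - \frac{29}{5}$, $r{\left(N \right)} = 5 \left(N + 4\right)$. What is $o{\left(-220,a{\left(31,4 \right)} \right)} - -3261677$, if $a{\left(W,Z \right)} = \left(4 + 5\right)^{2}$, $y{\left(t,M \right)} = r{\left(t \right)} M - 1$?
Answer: $\frac{16308356}{5} \approx 3.2617 \cdot 10^{6}$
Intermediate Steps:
$r{\left(N \right)} = 20 + 5 N$ ($r{\left(N \right)} = 5 \left(4 + N\right) = 20 + 5 N$)
$y{\left(t,M \right)} = -1 + M \left(20 + 5 t\right)$ ($y{\left(t,M \right)} = \left(20 + 5 t\right) M - 1 = M \left(20 + 5 t\right) - 1 = -1 + M \left(20 + 5 t\right)$)
$a{\left(W,Z \right)} = 81$ ($a{\left(W,Z \right)} = 9^{2} = 81$)
$q{\left(P,O \right)} = - \frac{29}{5}$ ($q{\left(P,O \right)} = \left(-29\right) \frac{1}{5} = - \frac{29}{5}$)
$o{\left(s,h \right)} = - \frac{29}{5}$
$o{\left(-220,a{\left(31,4 \right)} \right)} - -3261677 = - \frac{29}{5} - -3261677 = - \frac{29}{5} + 3261677 = \frac{16308356}{5}$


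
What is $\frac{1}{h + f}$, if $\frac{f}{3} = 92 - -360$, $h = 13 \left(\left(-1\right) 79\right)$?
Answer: $\frac{1}{329} \approx 0.0030395$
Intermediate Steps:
$h = -1027$ ($h = 13 \left(-79\right) = -1027$)
$f = 1356$ ($f = 3 \left(92 - -360\right) = 3 \left(92 + 360\right) = 3 \cdot 452 = 1356$)
$\frac{1}{h + f} = \frac{1}{-1027 + 1356} = \frac{1}{329}$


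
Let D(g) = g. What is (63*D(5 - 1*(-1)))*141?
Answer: 53298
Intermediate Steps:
(63*D(5 - 1*(-1)))*141 = (63*(5 - 1*(-1)))*141 = (63*(5 + 1))*141 = (63*6)*141 = 378*141 = 53298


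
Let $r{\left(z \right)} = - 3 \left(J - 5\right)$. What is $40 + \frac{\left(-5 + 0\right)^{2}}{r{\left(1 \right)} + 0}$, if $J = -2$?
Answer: $\frac{865}{21} \approx 41.19$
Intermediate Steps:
$r{\left(z \right)} = 21$ ($r{\left(z \right)} = - 3 \left(-2 - 5\right) = \left(-3\right) \left(-7\right) = 21$)
$40 + \frac{\left(-5 + 0\right)^{2}}{r{\left(1 \right)} + 0} = 40 + \frac{\left(-5 + 0\right)^{2}}{21 + 0} = 40 + \frac{\left(-5\right)^{2}}{21} = 40 + \frac{1}{21} \cdot 25 = 40 + \frac{25}{21} = \frac{865}{21}$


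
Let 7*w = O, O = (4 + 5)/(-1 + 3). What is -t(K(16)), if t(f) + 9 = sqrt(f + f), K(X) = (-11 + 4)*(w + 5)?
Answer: 9 - I*sqrt(79) ≈ 9.0 - 8.8882*I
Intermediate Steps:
O = 9/2 ≈ 4.5000
w = 9/14 (w = (1/7)*(9/2) = 9/14 ≈ 0.64286)
K(X) = -79/2 (K(X) = (-11 + 4)*(9/14 + 5) = -7*79/14 = -79/2)
t(f) = -9 + sqrt(2)*sqrt(f) (t(f) = -9 + sqrt(f + f) = -9 + sqrt(2*f) = -9 + sqrt(2)*sqrt(f))
-t(K(16)) = -(-9 + sqrt(2)*sqrt(-79/2)) = -(-9 + sqrt(2)*(I*sqrt(158)/2)) = -(-9 + I*sqrt(79)) = 9 - I*sqrt(79)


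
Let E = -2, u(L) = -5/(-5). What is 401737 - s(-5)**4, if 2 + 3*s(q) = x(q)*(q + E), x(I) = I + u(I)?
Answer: 32083721/81 ≈ 3.9610e+5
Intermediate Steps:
u(L) = 1 (u(L) = -5*(-1/5) = 1)
x(I) = 1 + I (x(I) = I + 1 = 1 + I)
s(q) = -2/3 + (1 + q)*(-2 + q)/3 (s(q) = -2/3 + ((1 + q)*(q - 2))/3 = -2/3 + ((1 + q)*(-2 + q))/3 = -2/3 + (1 + q)*(-2 + q)/3)
401737 - s(-5)**4 = 401737 - (-4/3 - 1/3*(-5) + (1/3)*(-5)**2)**4 = 401737 - (-4/3 + 5/3 + (1/3)*25)**4 = 401737 - (-4/3 + 5/3 + 25/3)**4 = 401737 - (26/3)**4 = 401737 - 1*456976/81 = 401737 - 456976/81 = 32083721/81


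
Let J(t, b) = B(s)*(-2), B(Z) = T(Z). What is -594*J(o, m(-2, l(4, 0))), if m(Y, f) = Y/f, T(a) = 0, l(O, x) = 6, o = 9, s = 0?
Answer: 0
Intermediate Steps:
B(Z) = 0
J(t, b) = 0 (J(t, b) = 0*(-2) = 0)
-594*J(o, m(-2, l(4, 0))) = -594*0 = 0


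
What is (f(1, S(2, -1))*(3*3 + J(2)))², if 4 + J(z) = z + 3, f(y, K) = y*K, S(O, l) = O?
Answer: 400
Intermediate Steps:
f(y, K) = K*y
J(z) = -1 + z (J(z) = -4 + (z + 3) = -4 + (3 + z) = -1 + z)
(f(1, S(2, -1))*(3*3 + J(2)))² = ((2*1)*(3*3 + (-1 + 2)))² = (2*(9 + 1))² = (2*10)² = 20² = 400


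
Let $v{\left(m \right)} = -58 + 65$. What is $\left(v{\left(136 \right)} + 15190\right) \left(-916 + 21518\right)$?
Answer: $313088594$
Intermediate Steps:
$v{\left(m \right)} = 7$
$\left(v{\left(136 \right)} + 15190\right) \left(-916 + 21518\right) = \left(7 + 15190\right) \left(-916 + 21518\right) = 15197 \cdot 20602 = 313088594$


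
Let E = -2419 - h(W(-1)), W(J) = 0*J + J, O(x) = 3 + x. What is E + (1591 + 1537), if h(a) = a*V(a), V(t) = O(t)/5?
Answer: 3547/5 ≈ 709.40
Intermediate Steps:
W(J) = J (W(J) = 0 + J = J)
V(t) = 3/5 + t/5 (V(t) = (3 + t)/5 = (3 + t)*(1/5) = 3/5 + t/5)
h(a) = a*(3/5 + a/5)
E = -12093/5 (E = -2419 - (-1)*(3 - 1)/5 = -2419 - (-1)*2/5 = -2419 - 1*(-2/5) = -2419 + 2/5 = -12093/5 ≈ -2418.6)
E + (1591 + 1537) = -12093/5 + (1591 + 1537) = -12093/5 + 3128 = 3547/5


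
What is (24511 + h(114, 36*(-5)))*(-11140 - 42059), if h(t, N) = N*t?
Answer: -212317209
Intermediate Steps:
(24511 + h(114, 36*(-5)))*(-11140 - 42059) = (24511 + (36*(-5))*114)*(-11140 - 42059) = (24511 - 180*114)*(-53199) = (24511 - 20520)*(-53199) = 3991*(-53199) = -212317209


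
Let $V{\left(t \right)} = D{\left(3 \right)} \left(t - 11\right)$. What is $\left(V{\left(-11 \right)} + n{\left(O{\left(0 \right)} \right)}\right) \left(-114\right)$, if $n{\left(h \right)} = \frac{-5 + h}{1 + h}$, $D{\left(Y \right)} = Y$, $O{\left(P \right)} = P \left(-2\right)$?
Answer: $8094$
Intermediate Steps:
$O{\left(P \right)} = - 2 P$
$V{\left(t \right)} = -33 + 3 t$ ($V{\left(t \right)} = 3 \left(t - 11\right) = 3 \left(-11 + t\right) = -33 + 3 t$)
$n{\left(h \right)} = \frac{-5 + h}{1 + h}$
$\left(V{\left(-11 \right)} + n{\left(O{\left(0 \right)} \right)}\right) \left(-114\right) = \left(\left(-33 + 3 \left(-11\right)\right) + \frac{-5 - 0}{1 - 0}\right) \left(-114\right) = \left(\left(-33 - 33\right) + \frac{-5 + 0}{1 + 0}\right) \left(-114\right) = \left(-66 + 1^{-1} \left(-5\right)\right) \left(-114\right) = \left(-66 + 1 \left(-5\right)\right) \left(-114\right) = \left(-66 - 5\right) \left(-114\right) = \left(-71\right) \left(-114\right) = 8094$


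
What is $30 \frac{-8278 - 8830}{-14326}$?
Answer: $\frac{19740}{551} \approx 35.826$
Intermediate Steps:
$30 \frac{-8278 - 8830}{-14326} = 30 \left(\left(-17108\right) \left(- \frac{1}{14326}\right)\right) = 30 \cdot \frac{658}{551} = \frac{19740}{551}$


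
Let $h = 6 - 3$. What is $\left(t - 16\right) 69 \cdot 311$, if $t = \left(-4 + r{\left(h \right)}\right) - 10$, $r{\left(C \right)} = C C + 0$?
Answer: $-450639$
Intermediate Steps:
$h = 3$
$r{\left(C \right)} = C^{2}$ ($r{\left(C \right)} = C^{2} + 0 = C^{2}$)
$t = -5$ ($t = \left(-4 + 3^{2}\right) - 10 = \left(-4 + 9\right) - 10 = 5 - 10 = -5$)
$\left(t - 16\right) 69 \cdot 311 = \left(-5 - 16\right) 69 \cdot 311 = \left(-21\right) 69 \cdot 311 = \left(-1449\right) 311 = -450639$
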